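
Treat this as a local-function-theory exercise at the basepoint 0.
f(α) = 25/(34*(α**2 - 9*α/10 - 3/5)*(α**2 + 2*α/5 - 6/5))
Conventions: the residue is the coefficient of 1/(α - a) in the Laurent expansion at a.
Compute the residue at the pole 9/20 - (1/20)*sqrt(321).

The factor α**2 - 9*α/10 - 3/5 splits as (α - a)(α - a') with a = 9/20 - (1/20)*sqrt(321), a' = 9/20 + (1/20)*sqrt(321). At the order-1 pole a set g(α) = (α - a)*f(α) = [25/(34*(α**2 + 2*α/5 - 6/5))] / (α - a').
Simple pole: residue = g(a) at a = 9/20 - (1/20)*sqrt(321), which is 8125/23052 - (625/2466564)*sqrt(321).

The residue is 8125/23052 - (625/2466564)*sqrt(321).


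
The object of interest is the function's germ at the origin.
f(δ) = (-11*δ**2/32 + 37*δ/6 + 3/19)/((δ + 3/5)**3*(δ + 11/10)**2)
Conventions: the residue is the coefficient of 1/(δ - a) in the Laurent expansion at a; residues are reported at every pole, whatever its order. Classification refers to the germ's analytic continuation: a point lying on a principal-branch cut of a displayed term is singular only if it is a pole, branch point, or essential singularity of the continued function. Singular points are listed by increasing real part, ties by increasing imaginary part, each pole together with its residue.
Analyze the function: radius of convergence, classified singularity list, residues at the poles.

Radius of convergence at 0: 3/5.
At -11/10: a pole of order 2; residue 3221671/11400.
At -3/5: a pole of order 3; residue -3221671/11400.

Denominator factor (δ + 11/10)^2: pole of order 2 at -11/10, modulus 11/10.
Denominator factor (δ + 3/5)^3: pole of order 3 at -3/5, modulus 3/5.
The radius of convergence is the smallest modulus among the singular points: 3/5.
At the order-2 pole -11/10 set g(δ) = (δ - (-11/10))^2*f(δ) = (-11*δ**2/32 + 37*δ/6 + 3/19)/(δ + 3/5)**3.
Order-2 pole: residue = g'(a); g'(-11/10) = 3221671/11400, so the residue is 3221671/11400.
At the order-3 pole -3/5 set g(δ) = (δ - (-3/5))^3*f(δ) = (-11*δ**2/32 + 37*δ/6 + 3/19)/(δ + 11/10)**2.
Order-3 pole: residue = g''(a)/2; g''(-3/5) = -3221671/5700, so the residue is -3221671/11400.
List the singular points by increasing real part (a conjugate pair: the negative imaginary part first).


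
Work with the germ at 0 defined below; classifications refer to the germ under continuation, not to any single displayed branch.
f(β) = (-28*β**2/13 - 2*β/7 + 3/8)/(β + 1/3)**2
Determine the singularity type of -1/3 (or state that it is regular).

The point is a pole of order 2.

The denominator factor β + 1/3 vanishes at -1/3 and appears to the power 2; the numerator there equals 1513/6552, nonzero, and no other factor vanishes.
Hence a pole whose order is the multiplicity, 2.


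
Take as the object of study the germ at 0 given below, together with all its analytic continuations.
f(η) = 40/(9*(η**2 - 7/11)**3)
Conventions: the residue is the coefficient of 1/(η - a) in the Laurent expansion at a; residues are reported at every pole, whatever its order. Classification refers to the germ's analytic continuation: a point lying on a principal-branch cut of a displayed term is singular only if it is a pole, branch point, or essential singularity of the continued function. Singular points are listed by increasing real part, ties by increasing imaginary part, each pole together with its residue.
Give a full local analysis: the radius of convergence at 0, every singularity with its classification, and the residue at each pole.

Radius of convergence at 0: (1/11)*sqrt(77).
At -(1/11)*sqrt(77): a pole of order 3; residue -(605/2058)*sqrt(77).
At (1/11)*sqrt(77): a pole of order 3; residue (605/2058)*sqrt(77).

Denominator factor (η**2 - 7/11)^3: discriminant 28/11, real irrational roots (1/11)*sqrt(77) and -(1/11)*sqrt(77); poles of order 3, moduli (1/11)*sqrt(77) and (1/11)*sqrt(77).
The radius of convergence is the smallest modulus among the singular points: (1/11)*sqrt(77).
The factor η**2 - 7/11 splits as (η - a)(η - a') with a = -(1/11)*sqrt(77), a' = (1/11)*sqrt(77). At the order-3 pole a set g(η) = (η - a)^3*f(η) = [40/9] / (η - a')^3.
Order-3 pole: residue = g''(a)/2; g''(-(1/11)*sqrt(77)) = -(605/1029)*sqrt(77), so the residue is -(605/2058)*sqrt(77).
The factor η**2 - 7/11 splits as (η - a)(η - a') with a = (1/11)*sqrt(77), a' = -(1/11)*sqrt(77). At the order-3 pole a set g(η) = (η - a)^3*f(η) = [40/9] / (η - a')^3.
Order-3 pole: residue = g''(a)/2; g''((1/11)*sqrt(77)) = (605/1029)*sqrt(77), so the residue is (605/2058)*sqrt(77).
List the singular points by increasing real part (a conjugate pair: the negative imaginary part first).


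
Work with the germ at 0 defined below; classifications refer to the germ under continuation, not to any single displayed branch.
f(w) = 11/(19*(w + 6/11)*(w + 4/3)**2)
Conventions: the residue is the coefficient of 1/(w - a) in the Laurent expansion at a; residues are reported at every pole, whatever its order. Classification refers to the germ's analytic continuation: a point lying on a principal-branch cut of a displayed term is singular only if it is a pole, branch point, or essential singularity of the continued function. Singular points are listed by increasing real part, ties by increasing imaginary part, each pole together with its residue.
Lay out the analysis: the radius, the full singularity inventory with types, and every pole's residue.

Denominator factor (w + 6/11): pole of order 1 at -6/11, modulus 6/11.
Denominator factor (w + 4/3)^2: pole of order 2 at -4/3, modulus 4/3.
The radius of convergence is the smallest modulus among the singular points: 6/11.
At the order-2 pole -4/3 set g(w) = (w - (-4/3))^2*f(w) = 11/(19*(w + 6/11)).
Order-2 pole: residue = g'(a); g'(-4/3) = -11979/12844, so the residue is -11979/12844.
At the order-1 pole -6/11 set g(w) = (w - (-6/11))*f(w) = 11/(19*(w + 4/3)**2).
Simple pole: residue = g(a) at a = -6/11, which is 11979/12844.
List the singular points by increasing real part (a conjugate pair: the negative imaginary part first).

Radius of convergence at 0: 6/11.
At -4/3: a pole of order 2; residue -11979/12844.
At -6/11: a pole of order 1; residue 11979/12844.


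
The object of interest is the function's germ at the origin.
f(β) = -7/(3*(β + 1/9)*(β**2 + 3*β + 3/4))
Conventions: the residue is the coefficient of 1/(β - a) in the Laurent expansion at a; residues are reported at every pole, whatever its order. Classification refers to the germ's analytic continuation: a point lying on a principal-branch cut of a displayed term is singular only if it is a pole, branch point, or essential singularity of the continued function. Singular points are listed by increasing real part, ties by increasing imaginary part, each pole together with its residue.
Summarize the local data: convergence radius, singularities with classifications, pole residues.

Denominator factor (β + 1/9): pole of order 1 at -1/9, modulus 1/9.
Denominator factor (β**2 + 3*β + 3/4): discriminant 6, real irrational roots -3/2 + (1/2)*sqrt(6) and -3/2 - (1/2)*sqrt(6); poles of order 1, moduli 3/2 - (1/2)*sqrt(6) and 3/2 + (1/2)*sqrt(6).
The radius of convergence is the smallest modulus among the singular points: 1/9.
The factor β**2 + 3*β + 3/4 splits as (β - a)(β - a') with a = -3/2 - (1/2)*sqrt(6), a' = -3/2 + (1/2)*sqrt(6). At the order-1 pole a set g(β) = (β - a)*f(β) = [-7/(3*(β + 1/9))] / (β - a').
Simple pole: residue = g(a) at a = -3/2 - (1/2)*sqrt(6), which is 378/139 - (175/139)*sqrt(6).
The factor β**2 + 3*β + 3/4 splits as (β - a)(β - a') with a = -3/2 + (1/2)*sqrt(6), a' = -3/2 - (1/2)*sqrt(6). At the order-1 pole a set g(β) = (β - a)*f(β) = [-7/(3*(β + 1/9))] / (β - a').
Simple pole: residue = g(a) at a = -3/2 + (1/2)*sqrt(6), which is 378/139 + (175/139)*sqrt(6).
At the order-1 pole -1/9 set g(β) = (β - (-1/9))*f(β) = -7/(3*(β**2 + 3*β + 3/4)).
Simple pole: residue = g(a) at a = -1/9, which is -756/139.
List the singular points by increasing real part (a conjugate pair: the negative imaginary part first).

Radius of convergence at 0: 1/9.
At -3/2 - (1/2)*sqrt(6): a pole of order 1; residue 378/139 - (175/139)*sqrt(6).
At -3/2 + (1/2)*sqrt(6): a pole of order 1; residue 378/139 + (175/139)*sqrt(6).
At -1/9: a pole of order 1; residue -756/139.


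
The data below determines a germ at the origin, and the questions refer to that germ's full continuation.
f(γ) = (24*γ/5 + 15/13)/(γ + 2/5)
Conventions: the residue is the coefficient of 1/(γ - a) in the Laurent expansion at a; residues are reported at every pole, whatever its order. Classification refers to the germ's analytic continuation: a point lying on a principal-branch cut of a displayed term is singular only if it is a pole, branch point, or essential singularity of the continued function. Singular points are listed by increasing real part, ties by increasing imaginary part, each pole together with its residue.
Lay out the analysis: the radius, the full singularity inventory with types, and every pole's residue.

Radius of convergence at 0: 2/5.
At -2/5: a pole of order 1; residue -249/325.

Denominator factor (γ + 2/5): pole of order 1 at -2/5, modulus 2/5.
The radius of convergence is the smallest modulus among the singular points: 2/5.
At the order-1 pole -2/5 set g(γ) = (γ - (-2/5))*f(γ) = 24*γ/5 + 15/13.
Simple pole: residue = g(a) at a = -2/5, which is -249/325.


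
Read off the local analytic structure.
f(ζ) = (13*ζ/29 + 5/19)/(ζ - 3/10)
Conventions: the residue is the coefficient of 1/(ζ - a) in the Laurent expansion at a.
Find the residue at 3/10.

The residue is 2191/5510.

At the order-1 pole 3/10 set g(ζ) = (ζ - (3/10))*f(ζ) = 13*ζ/29 + 5/19.
Simple pole: residue = g(a) at a = 3/10, which is 2191/5510.


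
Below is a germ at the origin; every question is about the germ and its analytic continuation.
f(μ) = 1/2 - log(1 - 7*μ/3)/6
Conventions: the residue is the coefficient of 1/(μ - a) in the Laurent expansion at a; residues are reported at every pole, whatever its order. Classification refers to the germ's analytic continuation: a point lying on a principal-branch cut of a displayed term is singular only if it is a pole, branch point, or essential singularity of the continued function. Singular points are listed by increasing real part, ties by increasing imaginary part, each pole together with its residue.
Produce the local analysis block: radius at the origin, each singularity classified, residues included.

Radius of convergence at 0: 3/7.
At 3/7: a logarithmic branch point.

Branch term (-1/6)*log(1 - μ/(3/7)): its argument vanishes at μ = 3/7, a logarithmic branch point, modulus 3/7.
The radius of convergence is the smallest modulus among the singular points: 3/7.


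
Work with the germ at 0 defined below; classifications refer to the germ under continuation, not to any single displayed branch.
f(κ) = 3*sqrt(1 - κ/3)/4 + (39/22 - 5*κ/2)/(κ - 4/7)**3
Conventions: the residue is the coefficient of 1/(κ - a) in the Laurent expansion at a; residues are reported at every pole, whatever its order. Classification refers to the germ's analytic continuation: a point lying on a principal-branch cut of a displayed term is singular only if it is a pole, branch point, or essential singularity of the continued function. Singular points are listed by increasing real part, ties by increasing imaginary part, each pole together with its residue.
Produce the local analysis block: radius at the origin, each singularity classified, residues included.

Radius of convergence at 0: 4/7.
At 4/7: a pole of order 3; residue 0.
At 3: an algebraic (square-root) branch point.

Denominator factor (κ - 4/7)^3: pole of order 3 at 4/7, modulus 4/7.
Branch term (3/4)*sqrt(1 - κ/(3)): its argument vanishes at κ = 3, a square-root branch point, modulus 3.
The radius of convergence is the smallest modulus among the singular points: 4/7.
The branch term is analytic at 4/7 and contributes nothing to the residue; only the rational part matters.
At the order-3 pole 4/7 set g(κ) = (κ - (4/7))^3*(rational part) = 39/22 - 5*κ/2.
Order-3 pole: residue = g''(a)/2; g''(4/7) = 0, so the residue is 0.
List the singular points by increasing real part (a conjugate pair: the negative imaginary part first).


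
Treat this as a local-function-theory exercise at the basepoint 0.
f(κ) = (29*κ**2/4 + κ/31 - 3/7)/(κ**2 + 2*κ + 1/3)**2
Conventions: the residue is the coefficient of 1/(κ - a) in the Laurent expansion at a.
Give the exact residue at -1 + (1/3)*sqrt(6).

The residue is -(5093/13888)*sqrt(6).

The factor κ**2 + 2*κ + 1/3 splits as (κ - a)(κ - a') with a = -1 + (1/3)*sqrt(6), a' = -1 - (1/3)*sqrt(6). At the order-2 pole a set g(κ) = (κ - a)^2*f(κ) = [29*κ**2/4 + κ/31 - 3/7] / (κ - a')^2.
Order-2 pole: residue = g'(a); g'(-1 + (1/3)*sqrt(6)) = -(5093/13888)*sqrt(6), so the residue is -(5093/13888)*sqrt(6).


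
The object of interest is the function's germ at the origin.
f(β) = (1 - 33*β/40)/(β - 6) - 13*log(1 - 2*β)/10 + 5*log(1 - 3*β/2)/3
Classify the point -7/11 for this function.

The point is a regular point.

Denominator factors: β - 6 = -73/11 at β = -7/11 — none vanishes.
Branch term log(1 - β/(1/2)): argument at -7/11 is 25/11, nonzero, so -7/11 is not its branch point (a point on a principal cut is still regular for the continued germ).
Branch term log(1 - β/(2/3)): argument at -7/11 is 43/22, nonzero, so -7/11 is not its branch point (a point on a principal cut is still regular for the continued germ).
So the germ continues analytically to -7/11.


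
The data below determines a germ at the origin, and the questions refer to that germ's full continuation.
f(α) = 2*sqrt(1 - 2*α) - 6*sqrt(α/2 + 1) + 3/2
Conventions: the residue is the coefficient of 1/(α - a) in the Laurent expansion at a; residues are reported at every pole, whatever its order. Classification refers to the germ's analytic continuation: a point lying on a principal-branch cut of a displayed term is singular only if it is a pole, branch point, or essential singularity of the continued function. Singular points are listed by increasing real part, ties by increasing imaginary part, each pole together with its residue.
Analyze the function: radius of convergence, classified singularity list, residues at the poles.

Radius of convergence at 0: 1/2.
At -2: an algebraic (square-root) branch point.
At 1/2: an algebraic (square-root) branch point.

Branch term (2)*sqrt(1 - α/(1/2)): its argument vanishes at α = 1/2, a square-root branch point, modulus 1/2.
Branch term (-6)*sqrt(1 - α/(-2)): its argument vanishes at α = -2, a square-root branch point, modulus 2.
The radius of convergence is the smallest modulus among the singular points: 1/2.
List the singular points by increasing real part (a conjugate pair: the negative imaginary part first).


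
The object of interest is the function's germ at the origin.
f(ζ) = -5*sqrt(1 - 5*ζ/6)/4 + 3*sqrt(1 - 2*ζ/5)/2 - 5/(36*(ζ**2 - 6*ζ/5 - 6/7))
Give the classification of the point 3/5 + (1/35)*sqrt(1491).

The denominator factor ζ**2 - 6*ζ/5 - 6/7 vanishes at 3/5 + (1/35)*sqrt(1491) and appears to the power 1; the numerator there equals -5/36, nonzero, and no other factor vanishes.
The branch terms are analytic at this point.
Hence a pole whose order is the multiplicity, 1.

The point is a pole of order 1.


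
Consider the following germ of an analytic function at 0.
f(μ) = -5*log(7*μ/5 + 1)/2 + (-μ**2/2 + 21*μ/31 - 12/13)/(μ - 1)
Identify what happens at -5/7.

The point is a logarithmic branch point.

The term (-5/2)*log(1 - μ/(-5/7)) has argument 1 - -5/7/(-5/7) = 0 at -5/7: a logarithmic (infinitely-sheeted) branch point; the remaining terms are analytic or single-valued there.


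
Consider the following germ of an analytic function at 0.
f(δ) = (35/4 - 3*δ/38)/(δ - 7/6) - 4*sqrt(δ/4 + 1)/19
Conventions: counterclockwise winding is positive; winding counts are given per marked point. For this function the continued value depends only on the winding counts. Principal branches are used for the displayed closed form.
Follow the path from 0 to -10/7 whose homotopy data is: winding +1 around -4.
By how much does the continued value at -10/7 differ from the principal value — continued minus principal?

Continued minus principal equals (12/133)*sqrt(14).

The rational part is single-valued and drops out of the difference; each branch term changes only by its own monodromy.
(-4/19)*sqrt(1 - δ/(-4)): winding +1 is odd, the square root flips sign, contributing -2*(-4/19)*sqrt(1 - (-10/7)/(-4)) = -2*(-4/19)*sqrt(9/14) = (12/133)*sqrt(14).
Summing the contributions at δ = -10/7 gives (12/133)*sqrt(14).


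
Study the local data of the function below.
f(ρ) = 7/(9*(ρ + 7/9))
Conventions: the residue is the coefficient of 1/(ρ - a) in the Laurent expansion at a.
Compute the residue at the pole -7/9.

At the order-1 pole -7/9 set g(ρ) = (ρ - (-7/9))*f(ρ) = 7/9.
Simple pole: residue = g(a) at a = -7/9, which is 7/9.

The residue is 7/9.


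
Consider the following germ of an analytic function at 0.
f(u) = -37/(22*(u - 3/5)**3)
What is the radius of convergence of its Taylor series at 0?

The radius of convergence is 3/5.

Denominator factor (u - 3/5)^3: pole of order 3 at 3/5, modulus 3/5.
The radius of convergence is the smallest modulus among the singular points: 3/5.


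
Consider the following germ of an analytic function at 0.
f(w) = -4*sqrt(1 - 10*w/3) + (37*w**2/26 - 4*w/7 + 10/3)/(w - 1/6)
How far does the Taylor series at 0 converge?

Denominator factor (w - 1/6): pole of order 1 at 1/6, modulus 1/6.
Branch term (-4)*sqrt(1 - w/(3/10)): its argument vanishes at w = 3/10, a square-root branch point, modulus 3/10.
The radius of convergence is the smallest modulus among the singular points: 1/6.

The radius of convergence is 1/6.


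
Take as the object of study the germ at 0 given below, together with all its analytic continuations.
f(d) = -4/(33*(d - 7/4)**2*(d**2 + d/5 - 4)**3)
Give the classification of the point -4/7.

Denominator factors: d - 7/4 = -65/28 at d = -4/7; d**2 + d/5 - 4 = -928/245 at d = -4/7 — none vanishes.
So the germ continues analytically to -4/7.

The point is a regular point.


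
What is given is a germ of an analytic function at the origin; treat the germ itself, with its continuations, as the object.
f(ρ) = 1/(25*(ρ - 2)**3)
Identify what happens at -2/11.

Denominator factors: ρ - 2 = -24/11 at ρ = -2/11 — none vanishes.
So the germ continues analytically to -2/11.

The point is a regular point.


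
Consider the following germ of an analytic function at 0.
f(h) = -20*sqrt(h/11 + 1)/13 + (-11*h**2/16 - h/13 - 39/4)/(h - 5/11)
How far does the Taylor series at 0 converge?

The radius of convergence is 5/11.

Denominator factor (h - 5/11): pole of order 1 at 5/11, modulus 5/11.
Branch term (-20/13)*sqrt(1 - h/(-11)): its argument vanishes at h = -11, a square-root branch point, modulus 11.
The radius of convergence is the smallest modulus among the singular points: 5/11.


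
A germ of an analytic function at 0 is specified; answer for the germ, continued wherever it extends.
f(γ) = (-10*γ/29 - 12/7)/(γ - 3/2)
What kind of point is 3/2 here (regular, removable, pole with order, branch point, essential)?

The point is a pole of order 1.

The denominator factor γ - 3/2 vanishes at 3/2 and appears to the power 1; the numerator there equals -453/203, nonzero, and no other factor vanishes.
Hence a pole whose order is the multiplicity, 1.


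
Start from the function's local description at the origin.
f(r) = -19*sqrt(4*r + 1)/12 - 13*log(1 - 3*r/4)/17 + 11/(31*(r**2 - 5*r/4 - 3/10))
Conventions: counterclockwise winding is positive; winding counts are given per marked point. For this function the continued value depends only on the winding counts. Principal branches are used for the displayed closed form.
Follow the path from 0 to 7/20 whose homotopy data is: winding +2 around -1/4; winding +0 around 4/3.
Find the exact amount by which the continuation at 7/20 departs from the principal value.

The rational part is single-valued and drops out of the difference; each branch term changes only by its own monodromy.
(-19/12)*sqrt(1 - r/(-1/4)): winding +2 is even, the square root returns to the same sheet, contribution 0.
(-13/17)*log(1 - r/(4/3)): winding 0 around 4/3, so this term returns to its principal value, contribution 0.
Summing the contributions at r = 7/20 gives 0.

Continued minus principal equals 0.


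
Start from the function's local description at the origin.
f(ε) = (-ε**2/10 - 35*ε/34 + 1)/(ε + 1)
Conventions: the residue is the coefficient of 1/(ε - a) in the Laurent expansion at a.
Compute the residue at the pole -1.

At the order-1 pole -1 set g(ε) = (ε - (-1))*f(ε) = -ε**2/10 - 35*ε/34 + 1.
Simple pole: residue = g(a) at a = -1, which is 164/85.

The residue is 164/85.


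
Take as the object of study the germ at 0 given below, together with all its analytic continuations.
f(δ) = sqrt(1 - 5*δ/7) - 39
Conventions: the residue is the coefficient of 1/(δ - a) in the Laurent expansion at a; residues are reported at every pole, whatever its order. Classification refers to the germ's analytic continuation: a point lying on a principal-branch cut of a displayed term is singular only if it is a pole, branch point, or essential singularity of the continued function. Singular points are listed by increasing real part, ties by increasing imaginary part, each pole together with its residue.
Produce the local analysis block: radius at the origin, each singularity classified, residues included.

Branch term (1)*sqrt(1 - δ/(7/5)): its argument vanishes at δ = 7/5, a square-root branch point, modulus 7/5.
The radius of convergence is the smallest modulus among the singular points: 7/5.

Radius of convergence at 0: 7/5.
At 7/5: an algebraic (square-root) branch point.


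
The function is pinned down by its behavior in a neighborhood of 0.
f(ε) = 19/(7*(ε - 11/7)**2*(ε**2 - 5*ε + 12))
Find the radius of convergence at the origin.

Denominator factor (ε**2 - 5*ε + 12): discriminant -23, complex-conjugate roots (5/2) + ((1/2)*sqrt(23))*i and (5/2) - ((1/2)*sqrt(23))*i; poles of order 1, moduli (2)*sqrt(3) and (2)*sqrt(3).
Denominator factor (ε - 11/7)^2: pole of order 2 at 11/7, modulus 11/7.
The radius of convergence is the smallest modulus among the singular points: 11/7.

The radius of convergence is 11/7.


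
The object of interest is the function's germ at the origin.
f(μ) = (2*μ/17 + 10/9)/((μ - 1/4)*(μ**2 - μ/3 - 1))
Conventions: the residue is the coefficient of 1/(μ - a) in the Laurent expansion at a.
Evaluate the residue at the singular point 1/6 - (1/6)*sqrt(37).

The residue is 1396/2499 - (1580/92463)*sqrt(37).

The factor μ**2 - μ/3 - 1 splits as (μ - a)(μ - a') with a = 1/6 - (1/6)*sqrt(37), a' = 1/6 + (1/6)*sqrt(37). At the order-1 pole a set g(μ) = (μ - a)*f(μ) = [(2*μ/17 + 10/9)/(μ - 1/4)] / (μ - a').
Simple pole: residue = g(a) at a = 1/6 - (1/6)*sqrt(37), which is 1396/2499 - (1580/92463)*sqrt(37).


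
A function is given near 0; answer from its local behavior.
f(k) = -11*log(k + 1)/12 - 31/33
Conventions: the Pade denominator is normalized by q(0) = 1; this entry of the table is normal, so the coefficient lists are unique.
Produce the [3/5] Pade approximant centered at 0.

Taylor coefficients needed (expand at 0): a_0 = -31/33, a_1 = -11/12, a_2 = 11/24, a_3 = -11/36, a_4 = 11/48, a_5 = -11/60, a_6 = 11/72, a_7 = -11/84, a_8 = 11/96.
Write the denominator as Q(k) = 1 + q1*k + q2*k^2 + q3*k^3 + q4*k^4 + q5*k^5. Requiring Q*f - P = O(k^9) with deg P <= 3 kills the coefficients of k^4..k^8 in Q*f:
  k^4: a_4 + q1*a_3 + q2*a_2 + q3*a_1 + q4*a_0 = 0, i.e. 11/48 + (-11/36)*q1 + (11/24)*q2 + (-11/12)*q3 + (-31/33)*q4 = 0.
  k^5: a_5 + q1*a_4 + q2*a_3 + q3*a_2 + q4*a_1 + q5*a_0 = 0, i.e. -11/60 + (11/48)*q1 + (-11/36)*q2 + (11/24)*q3 + (-11/12)*q4 + (-31/33)*q5 = 0.
  k^6: a_6 + q1*a_5 + q2*a_4 + q3*a_3 + q4*a_2 + q5*a_1 = 0, i.e. 11/72 + (-11/60)*q1 + (11/48)*q2 + (-11/36)*q3 + (11/24)*q4 + (-11/12)*q5 = 0.
  k^7: a_7 + q1*a_6 + q2*a_5 + q3*a_4 + q4*a_3 + q5*a_2 = 0, i.e. -11/84 + (11/72)*q1 + (-11/60)*q2 + (11/48)*q3 + (-11/36)*q4 + (11/24)*q5 = 0.
  k^8: a_8 + q1*a_7 + q2*a_6 + q3*a_5 + q4*a_4 + q5*a_3 = 0, i.e. 11/96 + (-11/84)*q1 + (11/72)*q2 + (-11/60)*q3 + (11/48)*q4 + (-11/36)*q5 = 0.
Solving this linear system: q1 = 63039921/34729264, q2 = 236908239/243104848, q3 = 65998213/486209696, q4 = -120153/34729264, q5 = 1368147/4862096960.
The numerator is Q*f truncated at degree 3: P0 = a_0 = -31/33; P1 = a_1 + q1*a_0 = -3004797787/1146065712; P2 = a_2 + q1*a_1 + q2*a_0 = -68063591419/32089839936; P3 = a_3 + q1*a_2 + q2*a_1 + q3*a_0 = -95193650705/192539039616.

The Pade approximant has numerator coefficients [-31/33, -3004797787/1146065712, -68063591419/32089839936, -95193650705/192539039616]; denominator coefficients [1, 63039921/34729264, 236908239/243104848, 65998213/486209696, -120153/34729264, 1368147/4862096960].


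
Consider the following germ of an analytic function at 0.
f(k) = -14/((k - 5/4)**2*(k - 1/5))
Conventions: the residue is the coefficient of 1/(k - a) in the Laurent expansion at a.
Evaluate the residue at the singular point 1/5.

The residue is -800/63.

At the order-1 pole 1/5 set g(k) = (k - (1/5))*f(k) = -14/(k - 5/4)**2.
Simple pole: residue = g(a) at a = 1/5, which is -800/63.


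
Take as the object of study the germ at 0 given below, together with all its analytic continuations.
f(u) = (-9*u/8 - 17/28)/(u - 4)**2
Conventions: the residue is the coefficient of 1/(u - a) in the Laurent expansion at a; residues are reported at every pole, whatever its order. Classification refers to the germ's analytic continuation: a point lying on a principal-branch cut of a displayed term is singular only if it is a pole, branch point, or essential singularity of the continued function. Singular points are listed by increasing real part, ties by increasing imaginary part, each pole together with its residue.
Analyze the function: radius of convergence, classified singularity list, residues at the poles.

Denominator factor (u - 4)^2: pole of order 2 at 4, modulus 4.
The radius of convergence is the smallest modulus among the singular points: 4.
At the order-2 pole 4 set g(u) = (u - (4))^2*f(u) = -9*u/8 - 17/28.
Order-2 pole: residue = g'(a); g'(4) = -9/8, so the residue is -9/8.

Radius of convergence at 0: 4.
At 4: a pole of order 2; residue -9/8.


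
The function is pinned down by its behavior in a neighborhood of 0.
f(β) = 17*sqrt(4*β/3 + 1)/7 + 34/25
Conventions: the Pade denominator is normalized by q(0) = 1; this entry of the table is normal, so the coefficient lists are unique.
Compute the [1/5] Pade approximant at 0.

Taylor coefficients needed (expand at 0): a_0 = 663/175, a_1 = 34/21, a_2 = -34/63, a_3 = 68/189, a_4 = -170/567, a_5 = 68/243, a_6 = -68/243.
Write the denominator as Q(β) = 1 + q1*β + q2*β^2 + q3*β^3 + q4*β^4 + q5*β^5. Requiring Q*f - P = O(β^7) with deg P <= 1 kills the coefficients of β^2..β^6 in Q*f:
  β^2: a_2 + q1*a_1 + q2*a_0 = 0, i.e. -34/63 + (34/21)*q1 + (663/175)*q2 = 0.
  β^3: a_3 + q1*a_2 + q2*a_1 + q3*a_0 = 0, i.e. 68/189 + (-34/63)*q1 + (34/21)*q2 + (663/175)*q3 = 0.
  β^4: a_4 + q1*a_3 + q2*a_2 + q3*a_1 + q4*a_0 = 0, i.e. -170/567 + (68/189)*q1 + (-34/63)*q2 + (34/21)*q3 + (663/175)*q4 = 0.
  β^5: a_5 + q1*a_4 + q2*a_3 + q3*a_2 + q4*a_1 + q5*a_0 = 0, i.e. 68/243 + (-170/567)*q1 + (68/189)*q2 + (-34/63)*q3 + (34/21)*q4 + (663/175)*q5 = 0.
  β^6: a_6 + q1*a_5 + q2*a_4 + q3*a_3 + q4*a_2 + q5*a_1 = 0, i.e. -68/243 + (68/243)*q1 + (-170/567)*q2 + (68/189)*q3 + (-34/63)*q4 + (34/21)*q5 = 0.
Solving this linear system: q1 = 18862223/28689423, q2 = -11921900/86068269, q3 = 14945950/258204807, q4 = -21508450/774614421, q5 = 3795850/331977609.
The numerator is Q*f truncated at degree 1: P0 = a_0 = 663/175; P1 = a_1 + q1*a_0 = 20634323699/5020649025.

The Pade approximant has numerator coefficients [663/175, 20634323699/5020649025]; denominator coefficients [1, 18862223/28689423, -11921900/86068269, 14945950/258204807, -21508450/774614421, 3795850/331977609].


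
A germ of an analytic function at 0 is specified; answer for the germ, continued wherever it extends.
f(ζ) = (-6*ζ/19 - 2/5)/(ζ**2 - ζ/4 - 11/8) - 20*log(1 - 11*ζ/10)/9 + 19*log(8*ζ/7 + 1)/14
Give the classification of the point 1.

Denominator factors: ζ**2 - ζ/4 - 11/8 = -5/8 at ζ = 1 — none vanishes.
Branch term log(1 - ζ/(10/11)): argument at 1 is -1/10, nonzero, so 1 is not its branch point (a point on a principal cut is still regular for the continued germ).
Branch term log(1 - ζ/(-7/8)): argument at 1 is 15/7, nonzero, so 1 is not its branch point (a point on a principal cut is still regular for the continued germ).
So the germ continues analytically to 1.

The point is a regular point.


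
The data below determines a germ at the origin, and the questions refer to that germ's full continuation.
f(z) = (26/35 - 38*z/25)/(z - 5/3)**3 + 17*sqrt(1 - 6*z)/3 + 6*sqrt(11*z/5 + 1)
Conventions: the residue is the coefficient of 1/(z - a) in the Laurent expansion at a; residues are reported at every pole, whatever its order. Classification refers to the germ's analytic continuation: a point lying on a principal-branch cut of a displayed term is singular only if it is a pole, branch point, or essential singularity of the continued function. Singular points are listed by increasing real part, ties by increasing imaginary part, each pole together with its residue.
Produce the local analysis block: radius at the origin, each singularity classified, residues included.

Denominator factor (z - 5/3)^3: pole of order 3 at 5/3, modulus 5/3.
Branch term (6)*sqrt(1 - z/(-5/11)): its argument vanishes at z = -5/11, a square-root branch point, modulus 5/11.
Branch term (17/3)*sqrt(1 - z/(1/6)): its argument vanishes at z = 1/6, a square-root branch point, modulus 1/6.
The radius of convergence is the smallest modulus among the singular points: 1/6.
The branch terms are analytic at 5/3 and contribute nothing to the residue; only the rational part matters.
At the order-3 pole 5/3 set g(z) = (z - (5/3))^3*(rational part) = 26/35 - 38*z/25.
Order-3 pole: residue = g''(a)/2; g''(5/3) = 0, so the residue is 0.
List the singular points by increasing real part (a conjugate pair: the negative imaginary part first).

Radius of convergence at 0: 1/6.
At -5/11: an algebraic (square-root) branch point.
At 1/6: an algebraic (square-root) branch point.
At 5/3: a pole of order 3; residue 0.


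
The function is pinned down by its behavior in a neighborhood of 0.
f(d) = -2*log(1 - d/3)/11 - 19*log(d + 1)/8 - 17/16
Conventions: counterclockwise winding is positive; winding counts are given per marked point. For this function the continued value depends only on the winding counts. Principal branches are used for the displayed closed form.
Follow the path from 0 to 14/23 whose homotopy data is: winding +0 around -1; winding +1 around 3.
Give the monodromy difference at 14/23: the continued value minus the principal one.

Continued minus principal equals -(4/11)*pi*i.

The rational part is single-valued and drops out of the difference; each branch term changes only by its own monodromy.
(-19/8)*log(1 - d/(-1)): winding 0 around -1, so this term returns to its principal value, contribution 0.
(-2/11)*log(1 - d/(3)): each positive loop around 3 adds 2*pi*i to the log, so winding +1 contributes (-2/11)*(1)*2*pi*i = -(4/11)*pi*i.
Summing the contributions at d = 14/23 gives -(4/11)*pi*i.


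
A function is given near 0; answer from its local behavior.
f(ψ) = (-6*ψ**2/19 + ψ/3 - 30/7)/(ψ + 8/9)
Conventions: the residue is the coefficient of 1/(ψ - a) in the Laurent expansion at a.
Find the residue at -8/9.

The residue is -17350/3591.

At the order-1 pole -8/9 set g(ψ) = (ψ - (-8/9))*f(ψ) = -6*ψ**2/19 + ψ/3 - 30/7.
Simple pole: residue = g(a) at a = -8/9, which is -17350/3591.


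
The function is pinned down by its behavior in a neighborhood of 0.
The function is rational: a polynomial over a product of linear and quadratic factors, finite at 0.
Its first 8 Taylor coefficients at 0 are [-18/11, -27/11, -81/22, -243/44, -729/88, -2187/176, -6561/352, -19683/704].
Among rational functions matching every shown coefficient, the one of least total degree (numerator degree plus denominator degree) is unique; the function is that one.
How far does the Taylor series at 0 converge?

No rational of total degree below 1 reproduces all 8 coefficients; solving the [0/1] Pade equations on them gives f(θ) = 12/(11*(θ - 2/3)), whose expansion matches every shown term.
Denominator factor (θ - 2/3): pole of order 1 at 2/3, modulus 2/3.
The radius of convergence is the smallest modulus among the singular points: 2/3.

The radius of convergence is 2/3.


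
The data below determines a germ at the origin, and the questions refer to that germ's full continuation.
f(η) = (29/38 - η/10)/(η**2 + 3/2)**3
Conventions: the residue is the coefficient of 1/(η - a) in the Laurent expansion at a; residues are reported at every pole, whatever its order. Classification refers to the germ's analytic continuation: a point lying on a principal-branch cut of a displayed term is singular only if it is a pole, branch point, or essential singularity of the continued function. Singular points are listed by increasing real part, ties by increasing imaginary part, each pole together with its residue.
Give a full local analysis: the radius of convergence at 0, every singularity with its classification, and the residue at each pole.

Denominator factor (η**2 + 3/2)^3: discriminant -6, complex-conjugate roots ((1/2)*sqrt(6))*i and -((1/2)*sqrt(6))*i; poles of order 3, moduli (1/2)*sqrt(6) and (1/2)*sqrt(6).
The radius of convergence is the smallest modulus among the singular points: (1/2)*sqrt(6).
The factor η**2 + 3/2 splits as (η - a)(η - a') with a = -((1/2)*sqrt(6))*i, a' = ((1/2)*sqrt(6))*i. At the order-3 pole a set g(η) = (η - a)^3*f(η) = [29/38 - η/10] / (η - a')^3.
Order-3 pole: residue = g''(a)/2; g''(-((1/2)*sqrt(6))*i) = ((29/684)*sqrt(6))*i, so the residue is ((29/1368)*sqrt(6))*i.
The factor η**2 + 3/2 splits as (η - a)(η - a') with a = ((1/2)*sqrt(6))*i, a' = -((1/2)*sqrt(6))*i. At the order-3 pole a set g(η) = (η - a)^3*f(η) = [29/38 - η/10] / (η - a')^3.
Order-3 pole: residue = g''(a)/2; g''(((1/2)*sqrt(6))*i) = -((29/684)*sqrt(6))*i, so the residue is -((29/1368)*sqrt(6))*i.
List the singular points by increasing real part (a conjugate pair: the negative imaginary part first).

Radius of convergence at 0: (1/2)*sqrt(6).
At -((1/2)*sqrt(6))*i: a pole of order 3; residue ((29/1368)*sqrt(6))*i.
At ((1/2)*sqrt(6))*i: a pole of order 3; residue -((29/1368)*sqrt(6))*i.


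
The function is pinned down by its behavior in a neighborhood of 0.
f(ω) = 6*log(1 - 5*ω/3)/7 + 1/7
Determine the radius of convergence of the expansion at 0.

Branch term (6/7)*log(1 - ω/(3/5)): its argument vanishes at ω = 3/5, a logarithmic branch point, modulus 3/5.
The radius of convergence is the smallest modulus among the singular points: 3/5.

The radius of convergence is 3/5.


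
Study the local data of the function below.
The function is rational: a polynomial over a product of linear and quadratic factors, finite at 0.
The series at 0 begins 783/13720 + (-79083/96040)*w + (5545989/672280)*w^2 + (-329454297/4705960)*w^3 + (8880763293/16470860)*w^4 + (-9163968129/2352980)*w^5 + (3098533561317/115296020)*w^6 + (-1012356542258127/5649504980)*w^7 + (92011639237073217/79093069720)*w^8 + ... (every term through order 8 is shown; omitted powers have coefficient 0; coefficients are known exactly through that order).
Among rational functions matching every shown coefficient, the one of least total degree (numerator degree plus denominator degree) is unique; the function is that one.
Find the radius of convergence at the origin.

The radius of convergence is -6 + (1/3)*sqrt(345).

No rational of total degree below 7 reproduces all 9 coefficients; solving the [1/6] Pade equations on them gives f(w) = (-29*w/40 - 29/40)/(w**2 - 12*w - 7/3)**3, whose expansion matches every shown term.
Denominator factor (w**2 - 12*w - 7/3)^3: discriminant 460/3, real irrational roots 6 + (1/3)*sqrt(345) and 6 - (1/3)*sqrt(345); poles of order 3, moduli 6 + (1/3)*sqrt(345) and -6 + (1/3)*sqrt(345).
The radius of convergence is the smallest modulus among the singular points: -6 + (1/3)*sqrt(345).


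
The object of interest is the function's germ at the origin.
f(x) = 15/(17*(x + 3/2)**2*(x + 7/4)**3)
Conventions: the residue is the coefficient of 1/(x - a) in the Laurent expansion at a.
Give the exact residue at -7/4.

At the order-3 pole -7/4 set g(x) = (x - (-7/4))^3*f(x) = 15/(17*(x + 3/2)**2).
Order-3 pole: residue = g''(a)/2; g''(-7/4) = 23040/17, so the residue is 11520/17.

The residue is 11520/17.


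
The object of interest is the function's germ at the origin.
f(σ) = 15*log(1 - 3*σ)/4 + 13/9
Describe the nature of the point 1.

The point is a regular point.

There is no denominator, hence no pole anywhere.
Branch term log(1 - σ/(1/3)): argument at 1 is -2, nonzero, so 1 is not its branch point (a point on a principal cut is still regular for the continued germ).
So the germ continues analytically to 1.


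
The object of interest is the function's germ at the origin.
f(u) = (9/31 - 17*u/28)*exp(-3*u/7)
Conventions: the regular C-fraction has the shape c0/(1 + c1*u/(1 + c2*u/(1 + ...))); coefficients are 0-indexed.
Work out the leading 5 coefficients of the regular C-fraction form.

The regular C-fraction coefficients are [9/31, 635/252, -340477/160020, 51453954/1513420265, -108234767020/756988983163].

Taylor coefficients (expand at 0): a_0 = 9/31, a_1 = -635/868, a_2 = 249/868, a_3 = -5067/85064, a_4 = 2493/297724.
c0 = a_0 = 9/31. Peel one level at a time: if S = 1 + c*u/S' with S'(0) = 1, then c is the u-coefficient of S and S' = c*u/(S - 1).
S_1 = c0/f = 1 + (635/252)*u + (340477/63504)*u^2 + ...; c1 = 635/252.
S_2 = c1*u/(S_1 - 1) = 1 + (-340477/160020)*u + (2858553/39516050)*u^2 + ...; c2 = -340477/160020.
S_3 = c2*u/(S_2 - 1) = 1 + (51453954/1513420265)*u + (27612649224/5680304788921)*u^2 + ...; c3 = 51453954/1513420265.
S_4 = c3*u/(S_3 - 1) = 1 + (-108234767020/756988983163)*u + ...; c4 = -108234767020/756988983163.


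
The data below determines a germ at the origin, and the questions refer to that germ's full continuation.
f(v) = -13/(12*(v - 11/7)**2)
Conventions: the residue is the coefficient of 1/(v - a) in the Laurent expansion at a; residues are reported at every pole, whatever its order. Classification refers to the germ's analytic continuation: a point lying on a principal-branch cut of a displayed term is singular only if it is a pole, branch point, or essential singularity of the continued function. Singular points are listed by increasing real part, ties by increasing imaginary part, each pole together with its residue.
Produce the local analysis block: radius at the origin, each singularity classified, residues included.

Denominator factor (v - 11/7)^2: pole of order 2 at 11/7, modulus 11/7.
The radius of convergence is the smallest modulus among the singular points: 11/7.
At the order-2 pole 11/7 set g(v) = (v - (11/7))^2*f(v) = -13/12.
Order-2 pole: residue = g'(a); g'(11/7) = 0, so the residue is 0.

Radius of convergence at 0: 11/7.
At 11/7: a pole of order 2; residue 0.


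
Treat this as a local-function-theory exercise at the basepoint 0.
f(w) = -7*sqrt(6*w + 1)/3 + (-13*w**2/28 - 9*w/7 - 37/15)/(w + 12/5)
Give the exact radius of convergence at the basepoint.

Denominator factor (w + 12/5): pole of order 1 at -12/5, modulus 12/5.
Branch term (-7/3)*sqrt(1 - w/(-1/6)): its argument vanishes at w = -1/6, a square-root branch point, modulus 1/6.
The radius of convergence is the smallest modulus among the singular points: 1/6.

The radius of convergence is 1/6.


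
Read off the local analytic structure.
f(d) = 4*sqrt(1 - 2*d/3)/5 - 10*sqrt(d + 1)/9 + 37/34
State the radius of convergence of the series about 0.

Branch term (-10/9)*sqrt(1 - d/(-1)): its argument vanishes at d = -1, a square-root branch point, modulus 1.
Branch term (4/5)*sqrt(1 - d/(3/2)): its argument vanishes at d = 3/2, a square-root branch point, modulus 3/2.
The radius of convergence is the smallest modulus among the singular points: 1.

The radius of convergence is 1.
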